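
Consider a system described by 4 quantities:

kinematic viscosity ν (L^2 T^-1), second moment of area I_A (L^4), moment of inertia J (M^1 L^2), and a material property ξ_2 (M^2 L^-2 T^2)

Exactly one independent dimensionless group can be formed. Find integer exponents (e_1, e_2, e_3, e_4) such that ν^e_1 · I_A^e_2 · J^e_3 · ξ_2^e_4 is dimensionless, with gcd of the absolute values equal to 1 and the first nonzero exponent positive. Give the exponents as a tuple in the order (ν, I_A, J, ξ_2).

M: e_1·(0) + e_2·(0) + e_3·(1) + e_4·(2) = 0
L: e_1·(2) + e_2·(4) + e_3·(2) + e_4·(-2) = 0
T: e_1·(-1) + e_2·(0) + e_3·(0) + e_4·(2) = 0
Solving this homogeneous linear system for the smallest-integer solution (first nonzero entry positive) gives (4, 1, -4, 2).

(4, 1, -4, 2)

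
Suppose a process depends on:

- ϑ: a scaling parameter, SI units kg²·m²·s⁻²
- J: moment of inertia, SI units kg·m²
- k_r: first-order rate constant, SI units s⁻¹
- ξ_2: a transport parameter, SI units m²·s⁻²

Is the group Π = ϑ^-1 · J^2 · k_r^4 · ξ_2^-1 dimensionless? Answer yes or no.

Sum the exponent of each base dimension across the product:
  M: −[ϑ]_M + 2·[J]_M + 4·[k_r]_M − [ξ_2]_M = −(2) + 2·(1) + 4·(0) − (0) = 0
  L: −[ϑ]_L + 2·[J]_L + 4·[k_r]_L − [ξ_2]_L = −(2) + 2·(2) + 4·(0) − (2) = 0
  T: −[ϑ]_T + 2·[J]_T + 4·[k_r]_T − [ξ_2]_T = −(-2) + 2·(0) + 4·(-1) − (-2) = 0
All base exponents vanish — dimensionless.

yes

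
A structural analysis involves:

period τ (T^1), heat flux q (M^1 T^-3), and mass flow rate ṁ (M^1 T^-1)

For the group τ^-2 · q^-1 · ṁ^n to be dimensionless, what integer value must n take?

Balance the M exponent: (1)·n from ṁ, plus −2·(0) − (1) = -1 from the rest, must sum to zero.
n − 1 = 0, so n = 1.

1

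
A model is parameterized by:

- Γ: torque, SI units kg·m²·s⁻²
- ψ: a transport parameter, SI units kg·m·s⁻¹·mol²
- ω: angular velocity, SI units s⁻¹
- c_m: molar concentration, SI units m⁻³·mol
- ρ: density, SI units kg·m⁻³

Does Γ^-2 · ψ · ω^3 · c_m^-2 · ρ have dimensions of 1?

yes

Sum the exponent of each base dimension across the product:
  M: −2·[Γ]_M + [ψ]_M + 3·[ω]_M − 2·[c_m]_M + [ρ]_M = −2·(1) + (1) + 3·(0) − 2·(0) + (1) = 0
  L: −2·[Γ]_L + [ψ]_L + 3·[ω]_L − 2·[c_m]_L + [ρ]_L = −2·(2) + (1) + 3·(0) − 2·(-3) + (-3) = 0
  T: −2·[Γ]_T + [ψ]_T + 3·[ω]_T − 2·[c_m]_T + [ρ]_T = −2·(-2) + (-1) + 3·(-1) − 2·(0) + (0) = 0
  N: −2·[Γ]_N + [ψ]_N + 3·[ω]_N − 2·[c_m]_N + [ρ]_N = −2·(0) + (2) + 3·(0) − 2·(1) + (0) = 0
All base exponents vanish — dimensionless.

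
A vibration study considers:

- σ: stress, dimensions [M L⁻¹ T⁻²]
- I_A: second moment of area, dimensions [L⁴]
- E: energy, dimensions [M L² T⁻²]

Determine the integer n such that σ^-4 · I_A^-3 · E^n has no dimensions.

4

Balance the M exponent: (1)·n from E, plus −4·(1) − 3·(0) = -4 from the rest, must sum to zero.
n − 4 = 0, so n = 4.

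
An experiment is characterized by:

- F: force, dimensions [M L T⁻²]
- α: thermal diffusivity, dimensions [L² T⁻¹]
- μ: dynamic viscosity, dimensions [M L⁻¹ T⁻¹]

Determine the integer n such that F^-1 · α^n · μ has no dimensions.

1

Balance the L exponent: (2)·n from α, plus −(1) + (-1) = -2 from the rest, must sum to zero.
2n − 2 = 0, so n = 1.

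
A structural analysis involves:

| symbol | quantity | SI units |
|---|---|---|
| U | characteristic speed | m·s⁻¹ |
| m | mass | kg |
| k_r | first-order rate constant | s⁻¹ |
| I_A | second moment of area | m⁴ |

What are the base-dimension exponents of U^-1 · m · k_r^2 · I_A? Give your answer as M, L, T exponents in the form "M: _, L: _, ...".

M: 1, L: 3, T: -1

Collect each base-dimension exponent across the product:
  M: −(0) + (1) + 2·(0) + (0) = 1
  L: −(1) + (0) + 2·(0) + (4) = 3
  T: −(-1) + (0) + 2·(-1) + (0) = -1
So the dimensions are [M L³ T⁻¹].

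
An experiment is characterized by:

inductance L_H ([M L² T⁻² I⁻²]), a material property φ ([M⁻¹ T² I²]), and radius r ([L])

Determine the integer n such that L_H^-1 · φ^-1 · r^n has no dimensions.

Balance the L exponent: (1)·n from r, plus −(2) − (0) = -2 from the rest, must sum to zero.
n − 2 = 0, so n = 2.

2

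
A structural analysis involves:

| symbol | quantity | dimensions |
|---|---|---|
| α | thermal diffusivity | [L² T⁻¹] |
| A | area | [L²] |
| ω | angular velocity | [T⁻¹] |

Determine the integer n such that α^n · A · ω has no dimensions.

Balance the L exponent: (2)·n from α, plus (2) + (0) = 2 from the rest, must sum to zero.
2n + 2 = 0, so n = -1.

-1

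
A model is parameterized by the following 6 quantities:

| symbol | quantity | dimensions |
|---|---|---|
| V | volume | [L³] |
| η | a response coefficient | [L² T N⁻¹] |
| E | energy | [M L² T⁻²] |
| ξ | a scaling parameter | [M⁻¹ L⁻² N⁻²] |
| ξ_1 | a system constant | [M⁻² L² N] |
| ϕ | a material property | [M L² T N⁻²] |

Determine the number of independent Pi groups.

2

There are 6 variables and 4 base dimensions (M, L, T, N).
The dimension matrix has rank 4.
Independent dimensionless groups: 6 − 4 = 2.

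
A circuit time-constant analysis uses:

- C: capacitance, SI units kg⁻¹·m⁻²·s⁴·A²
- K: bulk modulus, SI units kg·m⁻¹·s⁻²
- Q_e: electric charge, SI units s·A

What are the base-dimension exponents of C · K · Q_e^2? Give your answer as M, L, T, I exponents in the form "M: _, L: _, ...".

Collect each base-dimension exponent across the product:
  M: (-1) + (1) + 2·(0) = 0
  L: (-2) + (-1) + 2·(0) = -3
  T: (4) + (-2) + 2·(1) = 4
  I: (2) + (0) + 2·(1) = 4
So the dimensions are [L⁻³ T⁴ I⁴].

M: 0, L: -3, T: 4, I: 4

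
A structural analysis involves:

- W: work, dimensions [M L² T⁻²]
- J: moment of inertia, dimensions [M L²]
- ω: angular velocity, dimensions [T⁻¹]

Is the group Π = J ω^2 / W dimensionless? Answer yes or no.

Sum the exponent of each base dimension across the product:
  M: −[W]_M + [J]_M + 2·[ω]_M = −(1) + (1) + 2·(0) = 0
  L: −[W]_L + [J]_L + 2·[ω]_L = −(2) + (2) + 2·(0) = 0
  T: −[W]_T + [J]_T + 2·[ω]_T = −(-2) + (0) + 2·(-1) = 0
All base exponents vanish — dimensionless.

yes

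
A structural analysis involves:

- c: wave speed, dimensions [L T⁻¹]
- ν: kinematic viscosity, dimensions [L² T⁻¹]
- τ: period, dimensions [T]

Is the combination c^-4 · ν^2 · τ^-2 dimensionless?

yes

Sum the exponent of each base dimension across the product:
  M: −4·[c]_M + 2·[ν]_M − 2·[τ]_M = −4·(0) + 2·(0) − 2·(0) = 0
  L: −4·[c]_L + 2·[ν]_L − 2·[τ]_L = −4·(1) + 2·(2) − 2·(0) = 0
  T: −4·[c]_T + 2·[ν]_T − 2·[τ]_T = −4·(-1) + 2·(-1) − 2·(1) = 0
All base exponents vanish — dimensionless.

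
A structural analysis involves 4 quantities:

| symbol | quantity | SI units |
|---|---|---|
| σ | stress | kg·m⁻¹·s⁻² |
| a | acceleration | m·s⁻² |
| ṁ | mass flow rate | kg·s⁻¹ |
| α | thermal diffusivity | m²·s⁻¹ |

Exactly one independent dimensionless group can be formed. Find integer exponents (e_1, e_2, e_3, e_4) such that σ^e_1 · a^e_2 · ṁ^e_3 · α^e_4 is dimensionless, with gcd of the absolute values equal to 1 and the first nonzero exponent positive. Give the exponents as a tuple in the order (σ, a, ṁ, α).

(1, -1, -1, 1)

M: e_1·(1) + e_2·(0) + e_3·(1) + e_4·(0) = 0
L: e_1·(-1) + e_2·(1) + e_3·(0) + e_4·(2) = 0
T: e_1·(-2) + e_2·(-2) + e_3·(-1) + e_4·(-1) = 0
Solving this homogeneous linear system for the smallest-integer solution (first nonzero entry positive) gives (1, -1, -1, 1).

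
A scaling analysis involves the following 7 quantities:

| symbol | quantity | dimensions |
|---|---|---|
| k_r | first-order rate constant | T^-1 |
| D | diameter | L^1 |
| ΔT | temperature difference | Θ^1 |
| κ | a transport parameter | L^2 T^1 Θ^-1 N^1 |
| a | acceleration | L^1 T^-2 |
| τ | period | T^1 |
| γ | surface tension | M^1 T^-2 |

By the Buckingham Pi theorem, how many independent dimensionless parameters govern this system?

There are 7 variables and 5 base dimensions (M, L, T, Θ, N).
The dimension matrix has rank 5.
Independent dimensionless groups: 7 − 5 = 2.

2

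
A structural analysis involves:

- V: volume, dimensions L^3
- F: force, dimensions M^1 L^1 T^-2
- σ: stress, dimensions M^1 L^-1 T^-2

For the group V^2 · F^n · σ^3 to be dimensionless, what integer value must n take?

Balance the M exponent: (1)·n from F, plus 2·(0) + 3·(1) = 3 from the rest, must sum to zero.
n + 3 = 0, so n = -3.

-3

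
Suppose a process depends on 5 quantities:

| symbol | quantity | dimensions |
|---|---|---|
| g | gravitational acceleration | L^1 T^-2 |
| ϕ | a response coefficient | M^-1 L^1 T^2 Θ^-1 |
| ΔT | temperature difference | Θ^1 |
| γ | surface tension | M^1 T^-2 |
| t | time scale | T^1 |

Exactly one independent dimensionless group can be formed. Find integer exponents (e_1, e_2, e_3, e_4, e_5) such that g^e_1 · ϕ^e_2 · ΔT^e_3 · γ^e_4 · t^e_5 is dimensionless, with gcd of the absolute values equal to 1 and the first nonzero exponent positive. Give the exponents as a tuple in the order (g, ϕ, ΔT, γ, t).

M: e_1·(0) + e_2·(-1) + e_3·(0) + e_4·(1) + e_5·(0) = 0
L: e_1·(1) + e_2·(1) + e_3·(0) + e_4·(0) + e_5·(0) = 0
T: e_1·(-2) + e_2·(2) + e_3·(0) + e_4·(-2) + e_5·(1) = 0
Θ: e_1·(0) + e_2·(-1) + e_3·(1) + e_4·(0) + e_5·(0) = 0
Solving this homogeneous linear system for the smallest-integer solution (first nonzero entry positive) gives (1, -1, -1, -1, 2).

(1, -1, -1, -1, 2)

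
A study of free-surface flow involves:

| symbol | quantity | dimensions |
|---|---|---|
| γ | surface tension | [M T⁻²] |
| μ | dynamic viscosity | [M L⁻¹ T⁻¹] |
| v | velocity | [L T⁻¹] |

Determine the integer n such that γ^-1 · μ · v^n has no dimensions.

Balance the L exponent: (1)·n from v, plus −(0) + (-1) = -1 from the rest, must sum to zero.
n − 1 = 0, so n = 1.

1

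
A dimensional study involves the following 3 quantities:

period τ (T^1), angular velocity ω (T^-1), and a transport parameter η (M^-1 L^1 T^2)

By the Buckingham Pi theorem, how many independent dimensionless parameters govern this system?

1

There are 3 variables and 3 base dimensions (M, L, T).
The dimension matrix has rank 2 (less than 3: the dimension vectors are linearly dependent).
Independent dimensionless groups: 3 − 2 = 1.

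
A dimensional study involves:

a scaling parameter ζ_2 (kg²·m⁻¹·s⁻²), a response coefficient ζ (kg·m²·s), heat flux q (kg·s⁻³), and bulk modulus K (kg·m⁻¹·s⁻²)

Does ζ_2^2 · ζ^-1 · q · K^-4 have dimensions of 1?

Sum the exponent of each base dimension across the product:
  M: 2·[ζ_2]_M − [ζ]_M + [q]_M − 4·[K]_M = 2·(2) − (1) + (1) − 4·(1) = 0
  L: 2·[ζ_2]_L − [ζ]_L + [q]_L − 4·[K]_L = 2·(-1) − (2) + (0) − 4·(-1) = 0
  T: 2·[ζ_2]_T − [ζ]_T + [q]_T − 4·[K]_T = 2·(-2) − (1) + (-3) − 4·(-2) = 0
All base exponents vanish — dimensionless.

yes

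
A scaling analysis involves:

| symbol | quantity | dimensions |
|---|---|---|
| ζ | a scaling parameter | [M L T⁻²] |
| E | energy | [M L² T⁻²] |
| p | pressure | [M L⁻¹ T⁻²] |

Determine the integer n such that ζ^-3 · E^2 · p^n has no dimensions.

Balance the M exponent: (1)·n from p, plus −3·(1) + 2·(1) = -1 from the rest, must sum to zero.
n − 1 = 0, so n = 1.

1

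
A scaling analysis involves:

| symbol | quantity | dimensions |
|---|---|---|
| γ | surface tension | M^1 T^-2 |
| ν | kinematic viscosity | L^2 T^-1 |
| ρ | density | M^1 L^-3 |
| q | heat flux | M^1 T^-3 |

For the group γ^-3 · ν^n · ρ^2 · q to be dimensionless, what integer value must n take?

Balance the L exponent: (2)·n from ν, plus −3·(0) + 2·(-3) + (0) = -6 from the rest, must sum to zero.
2n − 6 = 0, so n = 3.

3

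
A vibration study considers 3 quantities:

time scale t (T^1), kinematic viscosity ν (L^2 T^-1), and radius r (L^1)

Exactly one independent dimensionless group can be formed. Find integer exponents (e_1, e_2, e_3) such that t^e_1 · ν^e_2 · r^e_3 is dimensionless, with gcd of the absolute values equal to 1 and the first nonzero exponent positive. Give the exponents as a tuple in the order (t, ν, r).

L: e_1·(0) + e_2·(2) + e_3·(1) = 0
T: e_1·(1) + e_2·(-1) + e_3·(0) = 0
Solving this homogeneous linear system for the smallest-integer solution (first nonzero entry positive) gives (1, 1, -2).

(1, 1, -2)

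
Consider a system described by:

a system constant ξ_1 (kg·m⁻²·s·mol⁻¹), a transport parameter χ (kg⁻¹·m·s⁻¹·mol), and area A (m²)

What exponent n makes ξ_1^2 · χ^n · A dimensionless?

2

Balance the M exponent: (-1)·n from χ, plus 2·(1) + (0) = 2 from the rest, must sum to zero.
−n + 2 = 0, so n = 2.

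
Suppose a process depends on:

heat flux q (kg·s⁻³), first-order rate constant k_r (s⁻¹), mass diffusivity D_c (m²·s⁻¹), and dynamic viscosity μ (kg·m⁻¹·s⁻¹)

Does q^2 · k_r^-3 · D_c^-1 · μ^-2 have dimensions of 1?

Sum the exponent of each base dimension across the product:
  M: 2·[q]_M − 3·[k_r]_M − [D_c]_M − 2·[μ]_M = 2·(1) − 3·(0) − (0) − 2·(1) = 0
  L: 2·[q]_L − 3·[k_r]_L − [D_c]_L − 2·[μ]_L = 2·(0) − 3·(0) − (2) − 2·(-1) = 0
  T: 2·[q]_T − 3·[k_r]_T − [D_c]_T − 2·[μ]_T = 2·(-3) − 3·(-1) − (-1) − 2·(-1) = 0
All base exponents vanish — dimensionless.

yes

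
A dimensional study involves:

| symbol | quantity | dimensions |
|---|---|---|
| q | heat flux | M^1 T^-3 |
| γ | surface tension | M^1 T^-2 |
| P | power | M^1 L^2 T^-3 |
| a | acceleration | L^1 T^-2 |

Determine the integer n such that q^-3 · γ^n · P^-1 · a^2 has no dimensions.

Balance the M exponent: (1)·n from γ, plus −3·(1) − (1) + 2·(0) = -4 from the rest, must sum to zero.
n − 4 = 0, so n = 4.

4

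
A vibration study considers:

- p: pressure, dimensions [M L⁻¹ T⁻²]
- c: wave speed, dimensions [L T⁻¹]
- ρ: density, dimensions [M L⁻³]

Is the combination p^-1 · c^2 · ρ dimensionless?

Sum the exponent of each base dimension across the product:
  M: −[p]_M + 2·[c]_M + [ρ]_M = −(1) + 2·(0) + (1) = 0
  L: −[p]_L + 2·[c]_L + [ρ]_L = −(-1) + 2·(1) + (-3) = 0
  T: −[p]_T + 2·[c]_T + [ρ]_T = −(-2) + 2·(-1) + (0) = 0
  Θ: −[p]_Θ + 2·[c]_Θ + [ρ]_Θ = −(0) + 2·(0) + (0) = 0
  N: −[p]_N + 2·[c]_N + [ρ]_N = −(0) + 2·(0) + (0) = 0
All base exponents vanish — dimensionless.

yes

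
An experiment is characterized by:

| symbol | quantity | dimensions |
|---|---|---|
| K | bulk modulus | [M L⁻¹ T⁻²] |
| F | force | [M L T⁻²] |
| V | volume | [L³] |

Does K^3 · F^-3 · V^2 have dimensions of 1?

yes

Sum the exponent of each base dimension across the product:
  M: 3·[K]_M − 3·[F]_M + 2·[V]_M = 3·(1) − 3·(1) + 2·(0) = 0
  L: 3·[K]_L − 3·[F]_L + 2·[V]_L = 3·(-1) − 3·(1) + 2·(3) = 0
  T: 3·[K]_T − 3·[F]_T + 2·[V]_T = 3·(-2) − 3·(-2) + 2·(0) = 0
  Θ: 3·[K]_Θ − 3·[F]_Θ + 2·[V]_Θ = 3·(0) − 3·(0) + 2·(0) = 0
All base exponents vanish — dimensionless.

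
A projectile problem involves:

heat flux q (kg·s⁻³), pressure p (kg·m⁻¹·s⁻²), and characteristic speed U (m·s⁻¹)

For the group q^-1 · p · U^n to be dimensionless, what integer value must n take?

1

Balance the L exponent: (1)·n from U, plus −(0) + (-1) = -1 from the rest, must sum to zero.
n − 1 = 0, so n = 1.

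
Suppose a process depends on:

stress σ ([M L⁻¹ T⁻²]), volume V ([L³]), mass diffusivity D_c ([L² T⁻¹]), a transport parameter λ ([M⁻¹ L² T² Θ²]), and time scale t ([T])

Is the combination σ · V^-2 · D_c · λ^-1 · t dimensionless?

Sum the exponent of each base dimension across the product:
  M: [σ]_M − 2·[V]_M + [D_c]_M − [λ]_M + [t]_M = (1) − 2·(0) + (0) − (-1) + (0) = 2
  L: [σ]_L − 2·[V]_L + [D_c]_L − [λ]_L + [t]_L = (-1) − 2·(3) + (2) − (2) + (0) = -7
  T: [σ]_T − 2·[V]_T + [D_c]_T − [λ]_T + [t]_T = (-2) − 2·(0) + (-1) − (2) + (1) = -4
  Θ: [σ]_Θ − 2·[V]_Θ + [D_c]_Θ − [λ]_Θ + [t]_Θ = (0) − 2·(0) + (0) − (2) + (0) = -2
Net dimensions [M² L⁻⁷ T⁻⁴ Θ⁻²] ≠ [1] — not dimensionless.

no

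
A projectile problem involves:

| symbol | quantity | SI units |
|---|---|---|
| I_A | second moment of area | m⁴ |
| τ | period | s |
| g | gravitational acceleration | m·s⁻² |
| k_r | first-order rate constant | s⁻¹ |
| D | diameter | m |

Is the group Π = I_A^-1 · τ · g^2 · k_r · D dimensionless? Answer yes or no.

Sum the exponent of each base dimension across the product:
  L: −[I_A]_L + [τ]_L + 2·[g]_L + [k_r]_L + [D]_L = −(4) + (0) + 2·(1) + (0) + (1) = -1
  T: −[I_A]_T + [τ]_T + 2·[g]_T + [k_r]_T + [D]_T = −(0) + (1) + 2·(-2) + (-1) + (0) = -4
Net dimensions [L⁻¹ T⁻⁴] ≠ [1] — not dimensionless.

no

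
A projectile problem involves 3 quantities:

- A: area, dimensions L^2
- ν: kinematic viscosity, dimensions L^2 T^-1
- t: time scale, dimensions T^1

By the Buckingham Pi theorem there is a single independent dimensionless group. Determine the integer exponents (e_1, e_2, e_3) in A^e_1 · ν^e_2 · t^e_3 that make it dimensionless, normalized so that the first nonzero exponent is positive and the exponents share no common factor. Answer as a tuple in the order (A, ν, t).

L: e_1·(2) + e_2·(2) + e_3·(0) = 0
T: e_1·(0) + e_2·(-1) + e_3·(1) = 0
Solving this homogeneous linear system for the smallest-integer solution (first nonzero entry positive) gives (1, -1, -1).

(1, -1, -1)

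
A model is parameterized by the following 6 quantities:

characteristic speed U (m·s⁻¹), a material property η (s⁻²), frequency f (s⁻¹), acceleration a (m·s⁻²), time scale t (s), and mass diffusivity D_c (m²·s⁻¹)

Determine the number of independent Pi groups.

4

There are 6 variables and 2 base dimensions (L, T).
The dimension matrix has rank 2.
Independent dimensionless groups: 6 − 2 = 4.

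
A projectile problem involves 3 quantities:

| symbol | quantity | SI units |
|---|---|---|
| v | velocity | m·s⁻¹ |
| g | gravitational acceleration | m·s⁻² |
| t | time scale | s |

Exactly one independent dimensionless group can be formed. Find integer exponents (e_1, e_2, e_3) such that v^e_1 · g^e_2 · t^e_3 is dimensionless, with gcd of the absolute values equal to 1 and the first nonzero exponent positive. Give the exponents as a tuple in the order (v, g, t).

(1, -1, -1)

L: e_1·(1) + e_2·(1) + e_3·(0) = 0
T: e_1·(-1) + e_2·(-2) + e_3·(1) = 0
Solving this homogeneous linear system for the smallest-integer solution (first nonzero entry positive) gives (1, -1, -1).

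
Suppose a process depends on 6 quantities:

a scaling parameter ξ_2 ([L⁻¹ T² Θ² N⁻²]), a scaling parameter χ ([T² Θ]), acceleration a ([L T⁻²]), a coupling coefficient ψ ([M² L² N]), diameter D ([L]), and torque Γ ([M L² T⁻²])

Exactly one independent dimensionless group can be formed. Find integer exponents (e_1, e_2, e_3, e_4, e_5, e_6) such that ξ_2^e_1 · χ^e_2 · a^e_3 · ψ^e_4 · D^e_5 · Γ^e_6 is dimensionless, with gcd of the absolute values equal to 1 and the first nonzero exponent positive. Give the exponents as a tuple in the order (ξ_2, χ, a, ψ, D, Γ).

M: e_1·(0) + e_2·(0) + e_3·(0) + e_4·(2) + e_5·(0) + e_6·(1) = 0
L: e_1·(-1) + e_2·(0) + e_3·(1) + e_4·(2) + e_5·(1) + e_6·(2) = 0
T: e_1·(2) + e_2·(2) + e_3·(-2) + e_4·(0) + e_5·(0) + e_6·(-2) = 0
Θ: e_1·(2) + e_2·(1) + e_3·(0) + e_4·(0) + e_5·(0) + e_6·(0) = 0
N: e_1·(-2) + e_2·(0) + e_3·(0) + e_4·(1) + e_5·(0) + e_6·(0) = 0
Solving this homogeneous linear system for the smallest-integer solution (first nonzero entry positive) gives (1, -2, 3, 2, 2, -4).

(1, -2, 3, 2, 2, -4)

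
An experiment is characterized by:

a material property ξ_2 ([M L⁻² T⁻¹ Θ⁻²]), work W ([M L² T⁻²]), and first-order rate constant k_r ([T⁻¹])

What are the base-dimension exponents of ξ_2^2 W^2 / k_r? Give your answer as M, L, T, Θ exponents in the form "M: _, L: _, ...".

M: 4, L: 0, T: -5, Θ: -4

Collect each base-dimension exponent across the product:
  M: 2·(1) + 2·(1) − (0) = 4
  L: 2·(-2) + 2·(2) − (0) = 0
  T: 2·(-1) + 2·(-2) − (-1) = -5
  Θ: 2·(-2) + 2·(0) − (0) = -4
So the dimensions are [M⁴ T⁻⁵ Θ⁻⁴].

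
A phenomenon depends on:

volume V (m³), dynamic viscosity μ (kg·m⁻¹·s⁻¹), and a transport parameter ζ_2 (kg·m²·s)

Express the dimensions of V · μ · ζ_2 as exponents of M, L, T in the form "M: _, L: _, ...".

Collect each base-dimension exponent across the product:
  M: (0) + (1) + (1) = 2
  L: (3) + (-1) + (2) = 4
  T: (0) + (-1) + (1) = 0
So the dimensions are [M² L⁴].

M: 2, L: 4, T: 0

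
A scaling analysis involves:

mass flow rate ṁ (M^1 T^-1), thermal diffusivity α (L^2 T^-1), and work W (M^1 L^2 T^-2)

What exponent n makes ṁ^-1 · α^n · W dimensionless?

-1

Balance the L exponent: (2)·n from α, plus −(0) + (2) = 2 from the rest, must sum to zero.
2n + 2 = 0, so n = -1.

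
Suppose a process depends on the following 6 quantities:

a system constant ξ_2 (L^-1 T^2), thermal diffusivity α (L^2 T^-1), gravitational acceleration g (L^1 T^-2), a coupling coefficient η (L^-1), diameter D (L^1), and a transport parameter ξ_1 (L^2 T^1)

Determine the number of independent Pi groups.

There are 6 variables and 2 base dimensions (L, T).
The dimension matrix has rank 2.
Independent dimensionless groups: 6 − 2 = 4.

4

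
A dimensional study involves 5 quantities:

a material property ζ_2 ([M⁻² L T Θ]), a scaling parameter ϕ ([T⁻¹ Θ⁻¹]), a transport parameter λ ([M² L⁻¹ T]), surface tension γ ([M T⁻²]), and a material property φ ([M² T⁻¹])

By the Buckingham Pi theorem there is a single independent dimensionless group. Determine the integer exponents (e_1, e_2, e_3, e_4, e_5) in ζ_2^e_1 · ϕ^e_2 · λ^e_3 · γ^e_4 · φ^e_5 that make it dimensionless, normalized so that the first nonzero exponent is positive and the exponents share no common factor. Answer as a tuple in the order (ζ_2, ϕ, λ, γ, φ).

M: e_1·(-2) + e_2·(0) + e_3·(2) + e_4·(1) + e_5·(2) = 0
L: e_1·(1) + e_2·(0) + e_3·(-1) + e_4·(0) + e_5·(0) = 0
T: e_1·(1) + e_2·(-1) + e_3·(1) + e_4·(-2) + e_5·(-1) = 0
Θ: e_1·(1) + e_2·(-1) + e_3·(0) + e_4·(0) + e_5·(0) = 0
Solving this homogeneous linear system for the smallest-integer solution (first nonzero entry positive) gives (3, 3, 3, 2, -1).

(3, 3, 3, 2, -1)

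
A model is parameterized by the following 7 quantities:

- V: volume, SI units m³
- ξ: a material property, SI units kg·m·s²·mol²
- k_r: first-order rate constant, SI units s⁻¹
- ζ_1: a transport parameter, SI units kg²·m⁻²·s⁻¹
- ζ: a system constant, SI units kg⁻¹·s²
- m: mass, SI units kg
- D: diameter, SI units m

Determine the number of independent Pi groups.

There are 7 variables and 4 base dimensions (M, L, T, N).
The dimension matrix has rank 4.
Independent dimensionless groups: 7 − 4 = 3.

3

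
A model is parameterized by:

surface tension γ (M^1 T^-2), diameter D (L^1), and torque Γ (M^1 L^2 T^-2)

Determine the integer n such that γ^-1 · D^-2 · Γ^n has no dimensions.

1

Balance the M exponent: (1)·n from Γ, plus −(1) − 2·(0) = -1 from the rest, must sum to zero.
n − 1 = 0, so n = 1.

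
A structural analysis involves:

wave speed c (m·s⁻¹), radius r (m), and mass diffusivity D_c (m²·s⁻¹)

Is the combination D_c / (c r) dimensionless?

Sum the exponent of each base dimension across the product:
  M: −[c]_M − [r]_M + [D_c]_M = −(0) − (0) + (0) = 0
  L: −[c]_L − [r]_L + [D_c]_L = −(1) − (1) + (2) = 0
  T: −[c]_T − [r]_T + [D_c]_T = −(-1) − (0) + (-1) = 0
All base exponents vanish — dimensionless.

yes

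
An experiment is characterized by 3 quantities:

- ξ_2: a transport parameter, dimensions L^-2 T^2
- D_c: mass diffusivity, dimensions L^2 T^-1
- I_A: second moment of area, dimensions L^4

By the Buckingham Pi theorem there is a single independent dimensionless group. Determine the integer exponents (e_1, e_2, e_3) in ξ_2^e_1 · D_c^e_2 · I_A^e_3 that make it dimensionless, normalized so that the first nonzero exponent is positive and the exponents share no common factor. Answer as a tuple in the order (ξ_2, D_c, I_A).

(2, 4, -1)

L: e_1·(-2) + e_2·(2) + e_3·(4) = 0
T: e_1·(2) + e_2·(-1) + e_3·(0) = 0
Solving this homogeneous linear system for the smallest-integer solution (first nonzero entry positive) gives (2, 4, -1).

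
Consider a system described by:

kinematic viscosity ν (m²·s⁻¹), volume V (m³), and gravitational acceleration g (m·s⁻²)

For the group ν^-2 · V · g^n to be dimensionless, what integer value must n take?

Balance the L exponent: (1)·n from g, plus −2·(2) + (3) = -1 from the rest, must sum to zero.
n − 1 = 0, so n = 1.

1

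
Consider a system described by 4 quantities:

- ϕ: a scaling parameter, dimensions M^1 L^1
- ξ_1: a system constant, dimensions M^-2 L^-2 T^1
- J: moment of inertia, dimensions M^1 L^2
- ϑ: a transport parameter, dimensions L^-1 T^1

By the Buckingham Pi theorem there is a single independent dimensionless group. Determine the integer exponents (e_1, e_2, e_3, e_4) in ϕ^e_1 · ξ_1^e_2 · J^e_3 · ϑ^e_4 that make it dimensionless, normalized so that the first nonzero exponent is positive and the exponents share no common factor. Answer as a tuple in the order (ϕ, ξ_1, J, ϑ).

(3, 1, -1, -1)

M: e_1·(1) + e_2·(-2) + e_3·(1) + e_4·(0) = 0
L: e_1·(1) + e_2·(-2) + e_3·(2) + e_4·(-1) = 0
T: e_1·(0) + e_2·(1) + e_3·(0) + e_4·(1) = 0
Solving this homogeneous linear system for the smallest-integer solution (first nonzero entry positive) gives (3, 1, -1, -1).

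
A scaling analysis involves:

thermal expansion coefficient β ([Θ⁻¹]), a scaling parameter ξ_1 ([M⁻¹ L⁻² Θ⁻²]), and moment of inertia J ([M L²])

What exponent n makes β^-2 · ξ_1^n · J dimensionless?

Balance the M exponent: (-1)·n from ξ_1, plus −2·(0) + (1) = 1 from the rest, must sum to zero.
−n + 1 = 0, so n = 1.

1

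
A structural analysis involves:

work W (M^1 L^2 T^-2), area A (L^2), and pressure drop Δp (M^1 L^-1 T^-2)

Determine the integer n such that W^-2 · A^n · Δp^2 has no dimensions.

Balance the L exponent: (2)·n from A, plus −2·(2) + 2·(-1) = -6 from the rest, must sum to zero.
2n − 6 = 0, so n = 3.

3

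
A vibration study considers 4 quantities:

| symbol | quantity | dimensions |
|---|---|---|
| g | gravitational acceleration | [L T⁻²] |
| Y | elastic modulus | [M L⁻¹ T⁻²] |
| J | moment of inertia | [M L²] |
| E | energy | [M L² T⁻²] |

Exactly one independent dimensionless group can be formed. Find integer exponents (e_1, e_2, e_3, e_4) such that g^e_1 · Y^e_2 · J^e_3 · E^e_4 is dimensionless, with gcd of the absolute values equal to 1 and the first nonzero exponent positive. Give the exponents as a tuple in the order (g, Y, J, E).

M: e_1·(0) + e_2·(1) + e_3·(1) + e_4·(1) = 0
L: e_1·(1) + e_2·(-1) + e_3·(2) + e_4·(2) = 0
T: e_1·(-2) + e_2·(-2) + e_3·(0) + e_4·(-2) = 0
Solving this homogeneous linear system for the smallest-integer solution (first nonzero entry positive) gives (3, 1, 3, -4).

(3, 1, 3, -4)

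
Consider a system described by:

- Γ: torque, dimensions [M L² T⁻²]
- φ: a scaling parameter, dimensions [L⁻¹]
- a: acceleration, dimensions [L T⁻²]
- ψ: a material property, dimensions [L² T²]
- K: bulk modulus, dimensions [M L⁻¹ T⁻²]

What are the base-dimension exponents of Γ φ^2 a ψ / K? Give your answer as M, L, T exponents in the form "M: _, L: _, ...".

Collect each base-dimension exponent across the product:
  M: (1) + 2·(0) + (0) + (0) − (1) = 0
  L: (2) + 2·(-1) + (1) + (2) − (-1) = 4
  T: (-2) + 2·(0) + (-2) + (2) − (-2) = 0
So the dimensions are [L⁴].

M: 0, L: 4, T: 0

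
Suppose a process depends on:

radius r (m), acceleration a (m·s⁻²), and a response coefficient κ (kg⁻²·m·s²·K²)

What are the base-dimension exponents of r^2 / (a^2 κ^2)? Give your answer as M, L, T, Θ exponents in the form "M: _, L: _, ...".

Collect each base-dimension exponent across the product:
  M: 2·(0) − 2·(0) − 2·(-2) = 4
  L: 2·(1) − 2·(1) − 2·(1) = -2
  T: 2·(0) − 2·(-2) − 2·(2) = 0
  Θ: 2·(0) − 2·(0) − 2·(2) = -4
So the dimensions are [M⁴ L⁻² Θ⁻⁴].

M: 4, L: -2, T: 0, Θ: -4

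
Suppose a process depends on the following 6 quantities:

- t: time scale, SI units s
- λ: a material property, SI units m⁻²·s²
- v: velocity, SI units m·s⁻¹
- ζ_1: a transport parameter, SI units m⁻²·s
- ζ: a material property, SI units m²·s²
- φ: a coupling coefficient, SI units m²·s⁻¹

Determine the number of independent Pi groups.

There are 6 variables and 2 base dimensions (L, T).
The dimension matrix has rank 2.
Independent dimensionless groups: 6 − 2 = 4.

4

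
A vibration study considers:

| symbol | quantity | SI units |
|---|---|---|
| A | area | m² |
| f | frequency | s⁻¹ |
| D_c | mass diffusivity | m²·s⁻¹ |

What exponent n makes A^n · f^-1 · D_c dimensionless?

-1

Balance the L exponent: (2)·n from A, plus −(0) + (2) = 2 from the rest, must sum to zero.
2n + 2 = 0, so n = -1.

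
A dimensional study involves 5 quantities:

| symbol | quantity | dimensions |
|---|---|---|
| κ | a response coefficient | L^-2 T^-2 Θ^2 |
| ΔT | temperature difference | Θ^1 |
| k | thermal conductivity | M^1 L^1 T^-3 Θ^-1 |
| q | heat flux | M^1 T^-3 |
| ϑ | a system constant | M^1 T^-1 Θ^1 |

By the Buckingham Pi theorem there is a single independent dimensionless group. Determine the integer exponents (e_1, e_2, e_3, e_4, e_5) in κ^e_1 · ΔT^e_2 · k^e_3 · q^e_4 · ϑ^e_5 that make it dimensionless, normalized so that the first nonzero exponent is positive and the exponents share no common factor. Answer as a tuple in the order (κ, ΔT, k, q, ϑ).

M: e_1·(0) + e_2·(0) + e_3·(1) + e_4·(1) + e_5·(1) = 0
L: e_1·(-2) + e_2·(0) + e_3·(1) + e_4·(0) + e_5·(0) = 0
T: e_1·(-2) + e_2·(0) + e_3·(-3) + e_4·(-3) + e_5·(-1) = 0
Θ: e_1·(2) + e_2·(1) + e_3·(-1) + e_4·(0) + e_5·(1) = 0
Solving this homogeneous linear system for the smallest-integer solution (first nonzero entry positive) gives (1, -1, 2, -3, 1).

(1, -1, 2, -3, 1)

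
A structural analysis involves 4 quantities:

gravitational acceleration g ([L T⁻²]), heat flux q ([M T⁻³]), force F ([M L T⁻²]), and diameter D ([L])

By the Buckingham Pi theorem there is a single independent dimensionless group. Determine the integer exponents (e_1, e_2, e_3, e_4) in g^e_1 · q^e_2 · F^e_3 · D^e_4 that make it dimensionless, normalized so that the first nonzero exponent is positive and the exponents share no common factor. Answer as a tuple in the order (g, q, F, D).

M: e_1·(0) + e_2·(1) + e_3·(1) + e_4·(0) = 0
L: e_1·(1) + e_2·(0) + e_3·(1) + e_4·(1) = 0
T: e_1·(-2) + e_2·(-3) + e_3·(-2) + e_4·(0) = 0
Solving this homogeneous linear system for the smallest-integer solution (first nonzero entry positive) gives (1, -2, 2, -3).

(1, -2, 2, -3)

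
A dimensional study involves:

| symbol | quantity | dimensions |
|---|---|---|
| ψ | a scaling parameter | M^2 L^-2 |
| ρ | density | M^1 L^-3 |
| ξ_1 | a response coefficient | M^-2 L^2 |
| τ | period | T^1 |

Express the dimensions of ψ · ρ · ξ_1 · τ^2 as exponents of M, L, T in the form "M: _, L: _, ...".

M: 1, L: -3, T: 2

Collect each base-dimension exponent across the product:
  M: (2) + (1) + (-2) + 2·(0) = 1
  L: (-2) + (-3) + (2) + 2·(0) = -3
  T: (0) + (0) + (0) + 2·(1) = 2
So the dimensions are [M L⁻³ T²].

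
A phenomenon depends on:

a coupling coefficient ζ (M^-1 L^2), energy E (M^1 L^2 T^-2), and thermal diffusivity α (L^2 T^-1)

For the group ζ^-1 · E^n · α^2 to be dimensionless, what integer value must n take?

Balance the M exponent: (1)·n from E, plus −(-1) + 2·(0) = 1 from the rest, must sum to zero.
n + 1 = 0, so n = -1.

-1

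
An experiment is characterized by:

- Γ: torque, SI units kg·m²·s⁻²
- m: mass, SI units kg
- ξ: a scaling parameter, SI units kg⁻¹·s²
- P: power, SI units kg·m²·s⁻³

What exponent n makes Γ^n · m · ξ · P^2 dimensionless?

Balance the M exponent: (1)·n from Γ, plus (1) + (-1) + 2·(1) = 2 from the rest, must sum to zero.
n + 2 = 0, so n = -2.

-2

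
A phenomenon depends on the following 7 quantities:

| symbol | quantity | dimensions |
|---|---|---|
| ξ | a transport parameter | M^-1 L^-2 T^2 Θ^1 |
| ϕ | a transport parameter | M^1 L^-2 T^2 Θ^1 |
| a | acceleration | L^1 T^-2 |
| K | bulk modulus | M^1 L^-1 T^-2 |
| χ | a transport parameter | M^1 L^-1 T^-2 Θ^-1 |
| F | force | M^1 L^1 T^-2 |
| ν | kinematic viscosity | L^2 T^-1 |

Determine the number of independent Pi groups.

There are 7 variables and 4 base dimensions (M, L, T, Θ).
The dimension matrix has rank 4.
Independent dimensionless groups: 7 − 4 = 3.

3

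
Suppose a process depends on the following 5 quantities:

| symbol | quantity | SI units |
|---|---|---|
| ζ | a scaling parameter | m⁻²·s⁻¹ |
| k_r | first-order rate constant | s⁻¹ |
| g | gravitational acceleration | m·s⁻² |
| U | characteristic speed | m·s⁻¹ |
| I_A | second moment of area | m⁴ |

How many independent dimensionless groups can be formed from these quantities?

3

There are 5 variables and 2 base dimensions (L, T).
The dimension matrix has rank 2.
Independent dimensionless groups: 5 − 2 = 3.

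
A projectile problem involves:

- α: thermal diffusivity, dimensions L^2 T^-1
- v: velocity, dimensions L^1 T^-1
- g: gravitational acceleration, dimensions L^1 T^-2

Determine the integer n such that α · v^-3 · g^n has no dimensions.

Balance the L exponent: (1)·n from g, plus (2) − 3·(1) = -1 from the rest, must sum to zero.
n − 1 = 0, so n = 1.

1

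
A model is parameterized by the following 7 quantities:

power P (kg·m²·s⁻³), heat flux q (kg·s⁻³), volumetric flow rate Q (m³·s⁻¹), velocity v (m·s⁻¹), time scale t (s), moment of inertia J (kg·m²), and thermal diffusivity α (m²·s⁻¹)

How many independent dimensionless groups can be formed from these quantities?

4

There are 7 variables and 3 base dimensions (M, L, T).
The dimension matrix has rank 3.
Independent dimensionless groups: 7 − 3 = 4.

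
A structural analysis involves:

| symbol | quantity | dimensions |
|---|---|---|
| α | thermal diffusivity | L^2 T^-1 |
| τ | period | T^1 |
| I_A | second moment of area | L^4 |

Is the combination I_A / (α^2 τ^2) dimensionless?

Sum the exponent of each base dimension across the product:
  L: −2·[α]_L − 2·[τ]_L + [I_A]_L = −2·(2) − 2·(0) + (4) = 0
  T: −2·[α]_T − 2·[τ]_T + [I_A]_T = −2·(-1) − 2·(1) + (0) = 0
All base exponents vanish — dimensionless.

yes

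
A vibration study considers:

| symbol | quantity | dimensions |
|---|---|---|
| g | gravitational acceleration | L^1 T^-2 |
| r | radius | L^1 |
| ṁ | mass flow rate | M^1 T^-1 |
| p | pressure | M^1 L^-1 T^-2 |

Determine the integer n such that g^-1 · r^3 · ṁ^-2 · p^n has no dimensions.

2

Balance the M exponent: (1)·n from p, plus −(0) + 3·(0) − 2·(1) = -2 from the rest, must sum to zero.
n − 2 = 0, so n = 2.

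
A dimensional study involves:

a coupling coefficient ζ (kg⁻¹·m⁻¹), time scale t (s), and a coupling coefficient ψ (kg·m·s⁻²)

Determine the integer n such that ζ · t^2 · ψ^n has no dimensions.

Balance the M exponent: (1)·n from ψ, plus (-1) + 2·(0) = -1 from the rest, must sum to zero.
n − 1 = 0, so n = 1.

1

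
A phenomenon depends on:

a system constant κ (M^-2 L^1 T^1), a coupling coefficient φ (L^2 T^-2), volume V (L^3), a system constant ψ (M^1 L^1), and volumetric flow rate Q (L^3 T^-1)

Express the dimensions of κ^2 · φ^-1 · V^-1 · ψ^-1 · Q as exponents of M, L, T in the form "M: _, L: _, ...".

Collect each base-dimension exponent across the product:
  M: 2·(-2) − (0) − (0) − (1) + (0) = -5
  L: 2·(1) − (2) − (3) − (1) + (3) = -1
  T: 2·(1) − (-2) − (0) − (0) + (-1) = 3
So the dimensions are [M⁻⁵ L⁻¹ T³].

M: -5, L: -1, T: 3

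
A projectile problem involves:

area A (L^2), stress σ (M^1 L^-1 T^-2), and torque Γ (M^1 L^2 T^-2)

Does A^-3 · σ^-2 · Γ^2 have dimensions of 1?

yes

Sum the exponent of each base dimension across the product:
  M: −3·[A]_M − 2·[σ]_M + 2·[Γ]_M = −3·(0) − 2·(1) + 2·(1) = 0
  L: −3·[A]_L − 2·[σ]_L + 2·[Γ]_L = −3·(2) − 2·(-1) + 2·(2) = 0
  T: −3·[A]_T − 2·[σ]_T + 2·[Γ]_T = −3·(0) − 2·(-2) + 2·(-2) = 0
All base exponents vanish — dimensionless.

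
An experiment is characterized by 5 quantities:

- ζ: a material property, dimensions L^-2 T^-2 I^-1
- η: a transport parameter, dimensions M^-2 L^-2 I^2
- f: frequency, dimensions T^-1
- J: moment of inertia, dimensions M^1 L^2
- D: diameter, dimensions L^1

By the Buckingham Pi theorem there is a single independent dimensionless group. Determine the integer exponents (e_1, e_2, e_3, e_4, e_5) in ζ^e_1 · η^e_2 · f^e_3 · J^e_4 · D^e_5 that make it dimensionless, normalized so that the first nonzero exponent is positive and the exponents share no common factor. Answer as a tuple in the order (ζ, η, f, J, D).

M: e_1·(0) + e_2·(-2) + e_3·(0) + e_4·(1) + e_5·(0) = 0
L: e_1·(-2) + e_2·(-2) + e_3·(0) + e_4·(2) + e_5·(1) = 0
T: e_1·(-2) + e_2·(0) + e_3·(-1) + e_4·(0) + e_5·(0) = 0
I: e_1·(-1) + e_2·(2) + e_3·(0) + e_4·(0) + e_5·(0) = 0
Solving this homogeneous linear system for the smallest-integer solution (first nonzero entry positive) gives (2, 1, -4, 2, 2).

(2, 1, -4, 2, 2)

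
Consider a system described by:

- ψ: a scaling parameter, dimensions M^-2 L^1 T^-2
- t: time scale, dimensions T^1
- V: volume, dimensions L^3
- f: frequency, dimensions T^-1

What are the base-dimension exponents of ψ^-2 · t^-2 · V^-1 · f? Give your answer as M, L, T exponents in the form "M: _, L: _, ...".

M: 4, L: -5, T: 1

Collect each base-dimension exponent across the product:
  M: −2·(-2) − 2·(0) − (0) + (0) = 4
  L: −2·(1) − 2·(0) − (3) + (0) = -5
  T: −2·(-2) − 2·(1) − (0) + (-1) = 1
So the dimensions are [M⁴ L⁻⁵ T].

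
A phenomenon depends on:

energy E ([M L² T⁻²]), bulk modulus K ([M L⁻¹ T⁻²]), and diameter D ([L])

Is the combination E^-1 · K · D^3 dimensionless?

Sum the exponent of each base dimension across the product:
  M: −[E]_M + [K]_M + 3·[D]_M = −(1) + (1) + 3·(0) = 0
  L: −[E]_L + [K]_L + 3·[D]_L = −(2) + (-1) + 3·(1) = 0
  T: −[E]_T + [K]_T + 3·[D]_T = −(-2) + (-2) + 3·(0) = 0
All base exponents vanish — dimensionless.

yes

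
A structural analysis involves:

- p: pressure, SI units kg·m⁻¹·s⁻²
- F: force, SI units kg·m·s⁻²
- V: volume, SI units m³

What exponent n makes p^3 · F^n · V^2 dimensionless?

Balance the M exponent: (1)·n from F, plus 3·(1) + 2·(0) = 3 from the rest, must sum to zero.
n + 3 = 0, so n = -3.

-3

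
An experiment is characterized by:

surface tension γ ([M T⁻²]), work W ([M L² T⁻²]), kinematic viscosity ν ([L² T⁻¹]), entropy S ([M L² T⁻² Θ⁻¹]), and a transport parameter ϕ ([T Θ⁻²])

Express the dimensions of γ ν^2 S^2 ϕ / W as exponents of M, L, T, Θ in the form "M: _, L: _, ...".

M: 2, L: 6, T: -5, Θ: -4

Collect each base-dimension exponent across the product:
  M: (1) − (1) + 2·(0) + 2·(1) + (0) = 2
  L: (0) − (2) + 2·(2) + 2·(2) + (0) = 6
  T: (-2) − (-2) + 2·(-1) + 2·(-2) + (1) = -5
  Θ: (0) − (0) + 2·(0) + 2·(-1) + (-2) = -4
So the dimensions are [M² L⁶ T⁻⁵ Θ⁻⁴].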